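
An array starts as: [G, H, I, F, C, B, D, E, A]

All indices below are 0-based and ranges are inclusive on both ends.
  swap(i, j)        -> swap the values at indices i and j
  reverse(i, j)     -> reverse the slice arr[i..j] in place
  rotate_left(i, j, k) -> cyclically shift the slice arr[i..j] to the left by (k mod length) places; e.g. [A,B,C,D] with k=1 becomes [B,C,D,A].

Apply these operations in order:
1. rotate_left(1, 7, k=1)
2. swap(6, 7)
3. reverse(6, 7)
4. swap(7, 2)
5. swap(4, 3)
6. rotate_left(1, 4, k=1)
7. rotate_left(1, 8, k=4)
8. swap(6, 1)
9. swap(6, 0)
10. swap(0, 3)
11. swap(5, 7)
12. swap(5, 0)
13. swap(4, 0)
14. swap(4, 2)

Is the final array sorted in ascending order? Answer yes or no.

After 1 (rotate_left(1, 7, k=1)): [G, I, F, C, B, D, E, H, A]
After 2 (swap(6, 7)): [G, I, F, C, B, D, H, E, A]
After 3 (reverse(6, 7)): [G, I, F, C, B, D, E, H, A]
After 4 (swap(7, 2)): [G, I, H, C, B, D, E, F, A]
After 5 (swap(4, 3)): [G, I, H, B, C, D, E, F, A]
After 6 (rotate_left(1, 4, k=1)): [G, H, B, C, I, D, E, F, A]
After 7 (rotate_left(1, 8, k=4)): [G, D, E, F, A, H, B, C, I]
After 8 (swap(6, 1)): [G, B, E, F, A, H, D, C, I]
After 9 (swap(6, 0)): [D, B, E, F, A, H, G, C, I]
After 10 (swap(0, 3)): [F, B, E, D, A, H, G, C, I]
After 11 (swap(5, 7)): [F, B, E, D, A, C, G, H, I]
After 12 (swap(5, 0)): [C, B, E, D, A, F, G, H, I]
After 13 (swap(4, 0)): [A, B, E, D, C, F, G, H, I]
After 14 (swap(4, 2)): [A, B, C, D, E, F, G, H, I]

Answer: yes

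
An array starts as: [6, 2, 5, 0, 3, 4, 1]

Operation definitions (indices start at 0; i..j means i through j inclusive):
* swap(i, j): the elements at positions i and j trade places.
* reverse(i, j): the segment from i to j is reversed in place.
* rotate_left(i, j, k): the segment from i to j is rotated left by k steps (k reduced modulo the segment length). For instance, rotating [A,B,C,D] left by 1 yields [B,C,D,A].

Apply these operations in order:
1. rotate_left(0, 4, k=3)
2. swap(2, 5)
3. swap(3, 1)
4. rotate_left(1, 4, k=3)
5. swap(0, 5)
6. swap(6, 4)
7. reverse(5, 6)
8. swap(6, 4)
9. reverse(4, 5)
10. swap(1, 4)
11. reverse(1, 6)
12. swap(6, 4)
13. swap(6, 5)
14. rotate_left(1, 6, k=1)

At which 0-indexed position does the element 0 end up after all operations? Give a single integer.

After 1 (rotate_left(0, 4, k=3)): [0, 3, 6, 2, 5, 4, 1]
After 2 (swap(2, 5)): [0, 3, 4, 2, 5, 6, 1]
After 3 (swap(3, 1)): [0, 2, 4, 3, 5, 6, 1]
After 4 (rotate_left(1, 4, k=3)): [0, 5, 2, 4, 3, 6, 1]
After 5 (swap(0, 5)): [6, 5, 2, 4, 3, 0, 1]
After 6 (swap(6, 4)): [6, 5, 2, 4, 1, 0, 3]
After 7 (reverse(5, 6)): [6, 5, 2, 4, 1, 3, 0]
After 8 (swap(6, 4)): [6, 5, 2, 4, 0, 3, 1]
After 9 (reverse(4, 5)): [6, 5, 2, 4, 3, 0, 1]
After 10 (swap(1, 4)): [6, 3, 2, 4, 5, 0, 1]
After 11 (reverse(1, 6)): [6, 1, 0, 5, 4, 2, 3]
After 12 (swap(6, 4)): [6, 1, 0, 5, 3, 2, 4]
After 13 (swap(6, 5)): [6, 1, 0, 5, 3, 4, 2]
After 14 (rotate_left(1, 6, k=1)): [6, 0, 5, 3, 4, 2, 1]

Answer: 1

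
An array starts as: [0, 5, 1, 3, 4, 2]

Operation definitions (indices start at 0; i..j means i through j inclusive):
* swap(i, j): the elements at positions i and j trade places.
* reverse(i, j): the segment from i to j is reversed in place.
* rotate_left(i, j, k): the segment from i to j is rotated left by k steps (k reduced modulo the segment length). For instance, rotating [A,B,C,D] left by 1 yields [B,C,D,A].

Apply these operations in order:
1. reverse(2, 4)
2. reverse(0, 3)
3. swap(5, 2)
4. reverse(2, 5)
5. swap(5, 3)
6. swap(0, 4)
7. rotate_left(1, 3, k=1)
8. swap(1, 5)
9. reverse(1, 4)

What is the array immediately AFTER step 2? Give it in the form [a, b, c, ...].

After 1 (reverse(2, 4)): [0, 5, 4, 3, 1, 2]
After 2 (reverse(0, 3)): [3, 4, 5, 0, 1, 2]

Answer: [3, 4, 5, 0, 1, 2]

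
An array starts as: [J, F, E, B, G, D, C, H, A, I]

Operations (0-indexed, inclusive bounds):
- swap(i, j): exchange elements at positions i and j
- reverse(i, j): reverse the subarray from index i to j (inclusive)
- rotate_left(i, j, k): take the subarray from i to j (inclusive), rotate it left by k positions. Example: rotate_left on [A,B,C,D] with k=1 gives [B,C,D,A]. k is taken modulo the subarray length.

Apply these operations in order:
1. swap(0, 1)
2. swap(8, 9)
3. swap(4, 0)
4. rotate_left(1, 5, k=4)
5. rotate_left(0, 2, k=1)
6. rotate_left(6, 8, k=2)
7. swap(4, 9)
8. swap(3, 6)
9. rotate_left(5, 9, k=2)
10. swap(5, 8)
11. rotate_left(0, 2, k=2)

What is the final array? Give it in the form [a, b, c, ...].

Answer: [G, D, J, I, A, F, H, B, C, E]

Derivation:
After 1 (swap(0, 1)): [F, J, E, B, G, D, C, H, A, I]
After 2 (swap(8, 9)): [F, J, E, B, G, D, C, H, I, A]
After 3 (swap(4, 0)): [G, J, E, B, F, D, C, H, I, A]
After 4 (rotate_left(1, 5, k=4)): [G, D, J, E, B, F, C, H, I, A]
After 5 (rotate_left(0, 2, k=1)): [D, J, G, E, B, F, C, H, I, A]
After 6 (rotate_left(6, 8, k=2)): [D, J, G, E, B, F, I, C, H, A]
After 7 (swap(4, 9)): [D, J, G, E, A, F, I, C, H, B]
After 8 (swap(3, 6)): [D, J, G, I, A, F, E, C, H, B]
After 9 (rotate_left(5, 9, k=2)): [D, J, G, I, A, C, H, B, F, E]
After 10 (swap(5, 8)): [D, J, G, I, A, F, H, B, C, E]
After 11 (rotate_left(0, 2, k=2)): [G, D, J, I, A, F, H, B, C, E]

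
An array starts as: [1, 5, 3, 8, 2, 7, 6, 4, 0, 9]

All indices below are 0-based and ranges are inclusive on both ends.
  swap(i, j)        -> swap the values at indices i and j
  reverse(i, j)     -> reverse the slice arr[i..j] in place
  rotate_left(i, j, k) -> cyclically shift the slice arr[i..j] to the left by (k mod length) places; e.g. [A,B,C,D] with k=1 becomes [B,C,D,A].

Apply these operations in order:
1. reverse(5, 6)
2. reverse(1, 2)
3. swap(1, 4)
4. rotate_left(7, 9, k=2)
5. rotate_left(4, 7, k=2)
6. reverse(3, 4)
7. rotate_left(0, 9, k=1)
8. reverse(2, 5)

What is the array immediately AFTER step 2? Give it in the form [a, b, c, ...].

After 1 (reverse(5, 6)): [1, 5, 3, 8, 2, 6, 7, 4, 0, 9]
After 2 (reverse(1, 2)): [1, 3, 5, 8, 2, 6, 7, 4, 0, 9]

Answer: [1, 3, 5, 8, 2, 6, 7, 4, 0, 9]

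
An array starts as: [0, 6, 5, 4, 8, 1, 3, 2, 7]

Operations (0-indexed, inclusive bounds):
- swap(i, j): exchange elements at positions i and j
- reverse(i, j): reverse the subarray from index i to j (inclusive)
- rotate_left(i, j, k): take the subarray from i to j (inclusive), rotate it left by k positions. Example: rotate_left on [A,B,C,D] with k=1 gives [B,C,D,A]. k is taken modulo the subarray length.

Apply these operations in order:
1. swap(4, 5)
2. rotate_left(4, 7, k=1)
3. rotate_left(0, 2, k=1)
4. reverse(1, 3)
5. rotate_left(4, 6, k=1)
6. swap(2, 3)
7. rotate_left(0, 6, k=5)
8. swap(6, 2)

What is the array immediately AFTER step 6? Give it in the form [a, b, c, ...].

Answer: [6, 4, 5, 0, 3, 2, 8, 1, 7]

Derivation:
After 1 (swap(4, 5)): [0, 6, 5, 4, 1, 8, 3, 2, 7]
After 2 (rotate_left(4, 7, k=1)): [0, 6, 5, 4, 8, 3, 2, 1, 7]
After 3 (rotate_left(0, 2, k=1)): [6, 5, 0, 4, 8, 3, 2, 1, 7]
After 4 (reverse(1, 3)): [6, 4, 0, 5, 8, 3, 2, 1, 7]
After 5 (rotate_left(4, 6, k=1)): [6, 4, 0, 5, 3, 2, 8, 1, 7]
After 6 (swap(2, 3)): [6, 4, 5, 0, 3, 2, 8, 1, 7]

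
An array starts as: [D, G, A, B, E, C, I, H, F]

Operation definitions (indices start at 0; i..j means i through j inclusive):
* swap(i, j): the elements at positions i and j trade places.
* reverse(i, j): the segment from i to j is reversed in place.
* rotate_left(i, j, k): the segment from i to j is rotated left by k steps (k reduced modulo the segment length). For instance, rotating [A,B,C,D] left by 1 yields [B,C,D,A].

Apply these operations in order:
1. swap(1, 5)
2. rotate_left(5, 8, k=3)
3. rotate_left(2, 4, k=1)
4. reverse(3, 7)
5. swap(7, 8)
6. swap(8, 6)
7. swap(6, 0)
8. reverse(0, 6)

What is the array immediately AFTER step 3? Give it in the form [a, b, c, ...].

After 1 (swap(1, 5)): [D, C, A, B, E, G, I, H, F]
After 2 (rotate_left(5, 8, k=3)): [D, C, A, B, E, F, G, I, H]
After 3 (rotate_left(2, 4, k=1)): [D, C, B, E, A, F, G, I, H]

Answer: [D, C, B, E, A, F, G, I, H]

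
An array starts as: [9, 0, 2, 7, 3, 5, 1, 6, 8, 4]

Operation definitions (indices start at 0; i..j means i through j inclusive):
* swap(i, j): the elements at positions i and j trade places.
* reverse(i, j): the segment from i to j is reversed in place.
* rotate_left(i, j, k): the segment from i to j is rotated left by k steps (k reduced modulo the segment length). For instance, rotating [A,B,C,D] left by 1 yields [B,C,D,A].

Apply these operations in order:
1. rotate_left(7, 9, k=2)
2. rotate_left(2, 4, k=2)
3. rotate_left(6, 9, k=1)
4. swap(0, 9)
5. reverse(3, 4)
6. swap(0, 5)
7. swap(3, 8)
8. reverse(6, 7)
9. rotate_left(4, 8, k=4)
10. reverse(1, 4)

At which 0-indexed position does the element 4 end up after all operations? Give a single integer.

Answer: 8

Derivation:
After 1 (rotate_left(7, 9, k=2)): [9, 0, 2, 7, 3, 5, 1, 4, 6, 8]
After 2 (rotate_left(2, 4, k=2)): [9, 0, 3, 2, 7, 5, 1, 4, 6, 8]
After 3 (rotate_left(6, 9, k=1)): [9, 0, 3, 2, 7, 5, 4, 6, 8, 1]
After 4 (swap(0, 9)): [1, 0, 3, 2, 7, 5, 4, 6, 8, 9]
After 5 (reverse(3, 4)): [1, 0, 3, 7, 2, 5, 4, 6, 8, 9]
After 6 (swap(0, 5)): [5, 0, 3, 7, 2, 1, 4, 6, 8, 9]
After 7 (swap(3, 8)): [5, 0, 3, 8, 2, 1, 4, 6, 7, 9]
After 8 (reverse(6, 7)): [5, 0, 3, 8, 2, 1, 6, 4, 7, 9]
After 9 (rotate_left(4, 8, k=4)): [5, 0, 3, 8, 7, 2, 1, 6, 4, 9]
After 10 (reverse(1, 4)): [5, 7, 8, 3, 0, 2, 1, 6, 4, 9]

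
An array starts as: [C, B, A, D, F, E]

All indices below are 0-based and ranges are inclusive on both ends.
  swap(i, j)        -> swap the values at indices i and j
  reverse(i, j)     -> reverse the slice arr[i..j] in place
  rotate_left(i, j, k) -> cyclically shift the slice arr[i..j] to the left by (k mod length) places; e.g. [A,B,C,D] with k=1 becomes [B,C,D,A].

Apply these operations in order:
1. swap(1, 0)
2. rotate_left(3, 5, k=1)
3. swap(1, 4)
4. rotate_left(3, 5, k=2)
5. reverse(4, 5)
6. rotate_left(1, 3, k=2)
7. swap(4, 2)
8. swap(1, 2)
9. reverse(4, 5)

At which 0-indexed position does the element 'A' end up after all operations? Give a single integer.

After 1 (swap(1, 0)): [B, C, A, D, F, E]
After 2 (rotate_left(3, 5, k=1)): [B, C, A, F, E, D]
After 3 (swap(1, 4)): [B, E, A, F, C, D]
After 4 (rotate_left(3, 5, k=2)): [B, E, A, D, F, C]
After 5 (reverse(4, 5)): [B, E, A, D, C, F]
After 6 (rotate_left(1, 3, k=2)): [B, D, E, A, C, F]
After 7 (swap(4, 2)): [B, D, C, A, E, F]
After 8 (swap(1, 2)): [B, C, D, A, E, F]
After 9 (reverse(4, 5)): [B, C, D, A, F, E]

Answer: 3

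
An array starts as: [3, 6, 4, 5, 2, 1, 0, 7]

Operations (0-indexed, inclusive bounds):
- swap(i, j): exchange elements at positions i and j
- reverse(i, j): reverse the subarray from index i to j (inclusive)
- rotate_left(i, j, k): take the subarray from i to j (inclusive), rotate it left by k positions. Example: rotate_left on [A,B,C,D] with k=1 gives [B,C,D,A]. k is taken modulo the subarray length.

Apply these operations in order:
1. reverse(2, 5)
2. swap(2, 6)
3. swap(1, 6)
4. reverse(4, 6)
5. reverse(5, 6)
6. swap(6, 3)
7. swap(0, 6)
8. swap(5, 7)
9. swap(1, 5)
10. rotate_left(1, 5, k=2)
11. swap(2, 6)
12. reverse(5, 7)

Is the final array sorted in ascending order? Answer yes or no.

Answer: no

Derivation:
After 1 (reverse(2, 5)): [3, 6, 1, 2, 5, 4, 0, 7]
After 2 (swap(2, 6)): [3, 6, 0, 2, 5, 4, 1, 7]
After 3 (swap(1, 6)): [3, 1, 0, 2, 5, 4, 6, 7]
After 4 (reverse(4, 6)): [3, 1, 0, 2, 6, 4, 5, 7]
After 5 (reverse(5, 6)): [3, 1, 0, 2, 6, 5, 4, 7]
After 6 (swap(6, 3)): [3, 1, 0, 4, 6, 5, 2, 7]
After 7 (swap(0, 6)): [2, 1, 0, 4, 6, 5, 3, 7]
After 8 (swap(5, 7)): [2, 1, 0, 4, 6, 7, 3, 5]
After 9 (swap(1, 5)): [2, 7, 0, 4, 6, 1, 3, 5]
After 10 (rotate_left(1, 5, k=2)): [2, 4, 6, 1, 7, 0, 3, 5]
After 11 (swap(2, 6)): [2, 4, 3, 1, 7, 0, 6, 5]
After 12 (reverse(5, 7)): [2, 4, 3, 1, 7, 5, 6, 0]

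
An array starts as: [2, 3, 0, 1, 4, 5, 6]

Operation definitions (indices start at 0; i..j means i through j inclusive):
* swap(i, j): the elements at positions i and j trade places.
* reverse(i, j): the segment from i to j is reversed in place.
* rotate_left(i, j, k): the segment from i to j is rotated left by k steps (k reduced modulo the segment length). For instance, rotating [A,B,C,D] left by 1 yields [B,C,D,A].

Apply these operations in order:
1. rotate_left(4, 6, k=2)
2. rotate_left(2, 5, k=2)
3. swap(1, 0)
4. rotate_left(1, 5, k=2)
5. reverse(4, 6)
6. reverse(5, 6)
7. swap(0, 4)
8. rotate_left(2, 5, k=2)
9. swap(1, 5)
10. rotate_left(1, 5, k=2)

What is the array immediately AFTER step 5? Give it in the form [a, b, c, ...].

Answer: [3, 4, 0, 1, 5, 6, 2]

Derivation:
After 1 (rotate_left(4, 6, k=2)): [2, 3, 0, 1, 6, 4, 5]
After 2 (rotate_left(2, 5, k=2)): [2, 3, 6, 4, 0, 1, 5]
After 3 (swap(1, 0)): [3, 2, 6, 4, 0, 1, 5]
After 4 (rotate_left(1, 5, k=2)): [3, 4, 0, 1, 2, 6, 5]
After 5 (reverse(4, 6)): [3, 4, 0, 1, 5, 6, 2]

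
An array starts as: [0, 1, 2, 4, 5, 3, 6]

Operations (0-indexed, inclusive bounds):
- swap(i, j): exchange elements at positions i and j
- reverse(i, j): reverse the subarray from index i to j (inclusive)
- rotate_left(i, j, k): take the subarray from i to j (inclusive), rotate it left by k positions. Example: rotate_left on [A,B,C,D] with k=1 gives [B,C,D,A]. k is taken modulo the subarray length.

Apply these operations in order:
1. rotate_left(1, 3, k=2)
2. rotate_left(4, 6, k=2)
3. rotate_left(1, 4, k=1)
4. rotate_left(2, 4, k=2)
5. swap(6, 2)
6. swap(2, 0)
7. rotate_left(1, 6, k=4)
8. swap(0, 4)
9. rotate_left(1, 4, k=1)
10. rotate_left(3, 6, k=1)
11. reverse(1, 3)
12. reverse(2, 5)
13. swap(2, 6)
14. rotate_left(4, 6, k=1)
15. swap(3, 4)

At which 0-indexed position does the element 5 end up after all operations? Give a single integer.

After 1 (rotate_left(1, 3, k=2)): [0, 4, 1, 2, 5, 3, 6]
After 2 (rotate_left(4, 6, k=2)): [0, 4, 1, 2, 6, 5, 3]
After 3 (rotate_left(1, 4, k=1)): [0, 1, 2, 6, 4, 5, 3]
After 4 (rotate_left(2, 4, k=2)): [0, 1, 4, 2, 6, 5, 3]
After 5 (swap(6, 2)): [0, 1, 3, 2, 6, 5, 4]
After 6 (swap(2, 0)): [3, 1, 0, 2, 6, 5, 4]
After 7 (rotate_left(1, 6, k=4)): [3, 5, 4, 1, 0, 2, 6]
After 8 (swap(0, 4)): [0, 5, 4, 1, 3, 2, 6]
After 9 (rotate_left(1, 4, k=1)): [0, 4, 1, 3, 5, 2, 6]
After 10 (rotate_left(3, 6, k=1)): [0, 4, 1, 5, 2, 6, 3]
After 11 (reverse(1, 3)): [0, 5, 1, 4, 2, 6, 3]
After 12 (reverse(2, 5)): [0, 5, 6, 2, 4, 1, 3]
After 13 (swap(2, 6)): [0, 5, 3, 2, 4, 1, 6]
After 14 (rotate_left(4, 6, k=1)): [0, 5, 3, 2, 1, 6, 4]
After 15 (swap(3, 4)): [0, 5, 3, 1, 2, 6, 4]

Answer: 1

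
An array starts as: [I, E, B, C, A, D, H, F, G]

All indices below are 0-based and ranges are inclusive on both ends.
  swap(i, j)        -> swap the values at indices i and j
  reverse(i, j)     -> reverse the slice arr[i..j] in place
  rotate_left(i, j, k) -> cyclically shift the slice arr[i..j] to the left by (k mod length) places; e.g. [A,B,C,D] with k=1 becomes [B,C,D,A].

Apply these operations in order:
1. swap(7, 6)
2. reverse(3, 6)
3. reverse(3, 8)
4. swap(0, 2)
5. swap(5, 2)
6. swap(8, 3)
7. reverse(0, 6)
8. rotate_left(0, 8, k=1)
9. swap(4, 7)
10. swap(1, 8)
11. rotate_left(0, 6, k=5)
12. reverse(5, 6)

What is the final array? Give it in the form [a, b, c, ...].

Answer: [B, D, I, A, F, G, C, E, H]

Derivation:
After 1 (swap(7, 6)): [I, E, B, C, A, D, F, H, G]
After 2 (reverse(3, 6)): [I, E, B, F, D, A, C, H, G]
After 3 (reverse(3, 8)): [I, E, B, G, H, C, A, D, F]
After 4 (swap(0, 2)): [B, E, I, G, H, C, A, D, F]
After 5 (swap(5, 2)): [B, E, C, G, H, I, A, D, F]
After 6 (swap(8, 3)): [B, E, C, F, H, I, A, D, G]
After 7 (reverse(0, 6)): [A, I, H, F, C, E, B, D, G]
After 8 (rotate_left(0, 8, k=1)): [I, H, F, C, E, B, D, G, A]
After 9 (swap(4, 7)): [I, H, F, C, G, B, D, E, A]
After 10 (swap(1, 8)): [I, A, F, C, G, B, D, E, H]
After 11 (rotate_left(0, 6, k=5)): [B, D, I, A, F, C, G, E, H]
After 12 (reverse(5, 6)): [B, D, I, A, F, G, C, E, H]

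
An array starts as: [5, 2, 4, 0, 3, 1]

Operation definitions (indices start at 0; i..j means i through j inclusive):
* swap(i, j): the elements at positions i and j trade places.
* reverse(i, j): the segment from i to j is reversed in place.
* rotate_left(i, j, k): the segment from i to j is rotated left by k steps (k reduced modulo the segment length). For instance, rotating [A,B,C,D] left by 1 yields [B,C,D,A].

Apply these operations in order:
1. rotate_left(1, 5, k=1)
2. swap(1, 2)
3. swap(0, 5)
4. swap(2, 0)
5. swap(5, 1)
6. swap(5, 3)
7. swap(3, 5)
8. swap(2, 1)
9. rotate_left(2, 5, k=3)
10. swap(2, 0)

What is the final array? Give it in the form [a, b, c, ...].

Answer: [0, 2, 4, 5, 3, 1]

Derivation:
After 1 (rotate_left(1, 5, k=1)): [5, 4, 0, 3, 1, 2]
After 2 (swap(1, 2)): [5, 0, 4, 3, 1, 2]
After 3 (swap(0, 5)): [2, 0, 4, 3, 1, 5]
After 4 (swap(2, 0)): [4, 0, 2, 3, 1, 5]
After 5 (swap(5, 1)): [4, 5, 2, 3, 1, 0]
After 6 (swap(5, 3)): [4, 5, 2, 0, 1, 3]
After 7 (swap(3, 5)): [4, 5, 2, 3, 1, 0]
After 8 (swap(2, 1)): [4, 2, 5, 3, 1, 0]
After 9 (rotate_left(2, 5, k=3)): [4, 2, 0, 5, 3, 1]
After 10 (swap(2, 0)): [0, 2, 4, 5, 3, 1]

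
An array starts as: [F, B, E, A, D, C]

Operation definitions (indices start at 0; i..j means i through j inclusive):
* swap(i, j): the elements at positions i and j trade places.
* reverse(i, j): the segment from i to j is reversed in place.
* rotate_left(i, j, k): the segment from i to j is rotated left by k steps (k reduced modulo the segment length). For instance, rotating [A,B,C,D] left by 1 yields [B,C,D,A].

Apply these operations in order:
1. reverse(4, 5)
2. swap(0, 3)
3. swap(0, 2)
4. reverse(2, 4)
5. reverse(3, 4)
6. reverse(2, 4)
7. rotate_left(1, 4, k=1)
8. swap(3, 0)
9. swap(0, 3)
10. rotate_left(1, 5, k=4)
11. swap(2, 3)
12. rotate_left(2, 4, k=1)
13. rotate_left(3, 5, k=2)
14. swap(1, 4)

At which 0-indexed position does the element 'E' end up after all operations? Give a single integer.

Answer: 0

Derivation:
After 1 (reverse(4, 5)): [F, B, E, A, C, D]
After 2 (swap(0, 3)): [A, B, E, F, C, D]
After 3 (swap(0, 2)): [E, B, A, F, C, D]
After 4 (reverse(2, 4)): [E, B, C, F, A, D]
After 5 (reverse(3, 4)): [E, B, C, A, F, D]
After 6 (reverse(2, 4)): [E, B, F, A, C, D]
After 7 (rotate_left(1, 4, k=1)): [E, F, A, C, B, D]
After 8 (swap(3, 0)): [C, F, A, E, B, D]
After 9 (swap(0, 3)): [E, F, A, C, B, D]
After 10 (rotate_left(1, 5, k=4)): [E, D, F, A, C, B]
After 11 (swap(2, 3)): [E, D, A, F, C, B]
After 12 (rotate_left(2, 4, k=1)): [E, D, F, C, A, B]
After 13 (rotate_left(3, 5, k=2)): [E, D, F, B, C, A]
After 14 (swap(1, 4)): [E, C, F, B, D, A]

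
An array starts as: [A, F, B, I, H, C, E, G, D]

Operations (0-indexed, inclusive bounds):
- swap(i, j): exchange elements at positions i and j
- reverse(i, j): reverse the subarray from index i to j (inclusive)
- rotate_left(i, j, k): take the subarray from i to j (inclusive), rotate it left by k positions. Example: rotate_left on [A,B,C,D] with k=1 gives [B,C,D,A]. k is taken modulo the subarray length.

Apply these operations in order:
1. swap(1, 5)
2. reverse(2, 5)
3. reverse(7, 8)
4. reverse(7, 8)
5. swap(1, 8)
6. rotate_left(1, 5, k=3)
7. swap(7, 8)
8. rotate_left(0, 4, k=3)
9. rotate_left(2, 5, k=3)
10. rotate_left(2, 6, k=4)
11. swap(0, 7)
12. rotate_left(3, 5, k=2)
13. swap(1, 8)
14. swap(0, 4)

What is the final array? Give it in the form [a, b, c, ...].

Answer: [H, G, E, I, C, A, B, D, F]

Derivation:
After 1 (swap(1, 5)): [A, C, B, I, H, F, E, G, D]
After 2 (reverse(2, 5)): [A, C, F, H, I, B, E, G, D]
After 3 (reverse(7, 8)): [A, C, F, H, I, B, E, D, G]
After 4 (reverse(7, 8)): [A, C, F, H, I, B, E, G, D]
After 5 (swap(1, 8)): [A, D, F, H, I, B, E, G, C]
After 6 (rotate_left(1, 5, k=3)): [A, I, B, D, F, H, E, G, C]
After 7 (swap(7, 8)): [A, I, B, D, F, H, E, C, G]
After 8 (rotate_left(0, 4, k=3)): [D, F, A, I, B, H, E, C, G]
After 9 (rotate_left(2, 5, k=3)): [D, F, H, A, I, B, E, C, G]
After 10 (rotate_left(2, 6, k=4)): [D, F, E, H, A, I, B, C, G]
After 11 (swap(0, 7)): [C, F, E, H, A, I, B, D, G]
After 12 (rotate_left(3, 5, k=2)): [C, F, E, I, H, A, B, D, G]
After 13 (swap(1, 8)): [C, G, E, I, H, A, B, D, F]
After 14 (swap(0, 4)): [H, G, E, I, C, A, B, D, F]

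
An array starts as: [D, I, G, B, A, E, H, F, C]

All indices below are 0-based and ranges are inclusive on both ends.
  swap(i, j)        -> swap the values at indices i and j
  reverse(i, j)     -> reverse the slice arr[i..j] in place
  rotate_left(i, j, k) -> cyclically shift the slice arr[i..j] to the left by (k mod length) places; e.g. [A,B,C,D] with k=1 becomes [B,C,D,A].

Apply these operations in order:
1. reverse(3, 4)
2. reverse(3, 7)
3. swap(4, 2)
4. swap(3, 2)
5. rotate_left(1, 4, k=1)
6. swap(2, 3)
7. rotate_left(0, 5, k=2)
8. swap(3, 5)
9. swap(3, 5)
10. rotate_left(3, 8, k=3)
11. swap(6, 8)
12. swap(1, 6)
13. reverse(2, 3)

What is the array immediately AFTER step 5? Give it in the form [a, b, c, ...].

Answer: [D, F, H, G, I, E, B, A, C]

Derivation:
After 1 (reverse(3, 4)): [D, I, G, A, B, E, H, F, C]
After 2 (reverse(3, 7)): [D, I, G, F, H, E, B, A, C]
After 3 (swap(4, 2)): [D, I, H, F, G, E, B, A, C]
After 4 (swap(3, 2)): [D, I, F, H, G, E, B, A, C]
After 5 (rotate_left(1, 4, k=1)): [D, F, H, G, I, E, B, A, C]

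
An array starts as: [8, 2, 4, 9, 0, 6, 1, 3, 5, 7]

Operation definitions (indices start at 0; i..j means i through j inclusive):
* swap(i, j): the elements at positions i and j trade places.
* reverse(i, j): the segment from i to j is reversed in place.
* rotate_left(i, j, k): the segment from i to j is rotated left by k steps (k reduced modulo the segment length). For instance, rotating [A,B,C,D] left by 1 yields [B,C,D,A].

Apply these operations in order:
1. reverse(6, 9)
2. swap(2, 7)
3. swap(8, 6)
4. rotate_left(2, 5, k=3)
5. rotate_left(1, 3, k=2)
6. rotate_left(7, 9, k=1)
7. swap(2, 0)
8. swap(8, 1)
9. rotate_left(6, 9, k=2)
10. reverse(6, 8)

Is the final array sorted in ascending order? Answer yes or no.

Answer: no

Derivation:
After 1 (reverse(6, 9)): [8, 2, 4, 9, 0, 6, 7, 5, 3, 1]
After 2 (swap(2, 7)): [8, 2, 5, 9, 0, 6, 7, 4, 3, 1]
After 3 (swap(8, 6)): [8, 2, 5, 9, 0, 6, 3, 4, 7, 1]
After 4 (rotate_left(2, 5, k=3)): [8, 2, 6, 5, 9, 0, 3, 4, 7, 1]
After 5 (rotate_left(1, 3, k=2)): [8, 5, 2, 6, 9, 0, 3, 4, 7, 1]
After 6 (rotate_left(7, 9, k=1)): [8, 5, 2, 6, 9, 0, 3, 7, 1, 4]
After 7 (swap(2, 0)): [2, 5, 8, 6, 9, 0, 3, 7, 1, 4]
After 8 (swap(8, 1)): [2, 1, 8, 6, 9, 0, 3, 7, 5, 4]
After 9 (rotate_left(6, 9, k=2)): [2, 1, 8, 6, 9, 0, 5, 4, 3, 7]
After 10 (reverse(6, 8)): [2, 1, 8, 6, 9, 0, 3, 4, 5, 7]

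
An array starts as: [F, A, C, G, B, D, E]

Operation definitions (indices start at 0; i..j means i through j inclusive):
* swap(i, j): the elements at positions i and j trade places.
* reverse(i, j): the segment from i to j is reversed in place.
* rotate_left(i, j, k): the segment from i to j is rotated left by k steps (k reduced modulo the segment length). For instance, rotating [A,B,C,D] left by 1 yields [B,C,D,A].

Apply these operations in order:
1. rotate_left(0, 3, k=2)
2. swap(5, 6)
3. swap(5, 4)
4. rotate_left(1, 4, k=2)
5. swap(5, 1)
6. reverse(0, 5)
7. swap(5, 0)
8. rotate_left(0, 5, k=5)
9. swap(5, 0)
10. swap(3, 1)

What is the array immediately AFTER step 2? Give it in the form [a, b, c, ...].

After 1 (rotate_left(0, 3, k=2)): [C, G, F, A, B, D, E]
After 2 (swap(5, 6)): [C, G, F, A, B, E, D]

Answer: [C, G, F, A, B, E, D]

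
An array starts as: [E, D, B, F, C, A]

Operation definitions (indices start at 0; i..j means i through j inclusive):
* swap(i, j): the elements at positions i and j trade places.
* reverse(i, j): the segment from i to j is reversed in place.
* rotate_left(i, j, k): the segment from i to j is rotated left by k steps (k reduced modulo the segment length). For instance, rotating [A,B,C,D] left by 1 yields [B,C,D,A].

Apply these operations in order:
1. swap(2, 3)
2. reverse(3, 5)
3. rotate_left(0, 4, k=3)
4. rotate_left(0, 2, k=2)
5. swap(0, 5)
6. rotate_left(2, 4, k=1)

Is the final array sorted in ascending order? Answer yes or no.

After 1 (swap(2, 3)): [E, D, F, B, C, A]
After 2 (reverse(3, 5)): [E, D, F, A, C, B]
After 3 (rotate_left(0, 4, k=3)): [A, C, E, D, F, B]
After 4 (rotate_left(0, 2, k=2)): [E, A, C, D, F, B]
After 5 (swap(0, 5)): [B, A, C, D, F, E]
After 6 (rotate_left(2, 4, k=1)): [B, A, D, F, C, E]

Answer: no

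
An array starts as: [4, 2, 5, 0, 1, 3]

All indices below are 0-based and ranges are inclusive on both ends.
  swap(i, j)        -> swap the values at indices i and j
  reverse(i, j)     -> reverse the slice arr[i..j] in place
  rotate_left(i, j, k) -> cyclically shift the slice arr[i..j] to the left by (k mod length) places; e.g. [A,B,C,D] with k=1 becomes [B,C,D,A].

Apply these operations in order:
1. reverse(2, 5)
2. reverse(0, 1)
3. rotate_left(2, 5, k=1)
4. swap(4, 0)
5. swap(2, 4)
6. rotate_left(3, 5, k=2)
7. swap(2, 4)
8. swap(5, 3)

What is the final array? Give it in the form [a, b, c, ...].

Answer: [5, 4, 0, 1, 2, 3]

Derivation:
After 1 (reverse(2, 5)): [4, 2, 3, 1, 0, 5]
After 2 (reverse(0, 1)): [2, 4, 3, 1, 0, 5]
After 3 (rotate_left(2, 5, k=1)): [2, 4, 1, 0, 5, 3]
After 4 (swap(4, 0)): [5, 4, 1, 0, 2, 3]
After 5 (swap(2, 4)): [5, 4, 2, 0, 1, 3]
After 6 (rotate_left(3, 5, k=2)): [5, 4, 2, 3, 0, 1]
After 7 (swap(2, 4)): [5, 4, 0, 3, 2, 1]
After 8 (swap(5, 3)): [5, 4, 0, 1, 2, 3]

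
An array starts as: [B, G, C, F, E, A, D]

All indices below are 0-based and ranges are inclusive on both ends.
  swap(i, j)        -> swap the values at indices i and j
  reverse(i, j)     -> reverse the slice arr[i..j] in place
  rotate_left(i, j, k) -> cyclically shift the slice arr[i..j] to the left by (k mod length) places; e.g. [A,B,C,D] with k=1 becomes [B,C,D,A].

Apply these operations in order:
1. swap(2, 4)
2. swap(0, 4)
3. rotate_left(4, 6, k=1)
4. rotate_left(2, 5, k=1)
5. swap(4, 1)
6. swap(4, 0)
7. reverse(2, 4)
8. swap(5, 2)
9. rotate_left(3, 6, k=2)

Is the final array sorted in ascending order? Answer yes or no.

After 1 (swap(2, 4)): [B, G, E, F, C, A, D]
After 2 (swap(0, 4)): [C, G, E, F, B, A, D]
After 3 (rotate_left(4, 6, k=1)): [C, G, E, F, A, D, B]
After 4 (rotate_left(2, 5, k=1)): [C, G, F, A, D, E, B]
After 5 (swap(4, 1)): [C, D, F, A, G, E, B]
After 6 (swap(4, 0)): [G, D, F, A, C, E, B]
After 7 (reverse(2, 4)): [G, D, C, A, F, E, B]
After 8 (swap(5, 2)): [G, D, E, A, F, C, B]
After 9 (rotate_left(3, 6, k=2)): [G, D, E, C, B, A, F]

Answer: no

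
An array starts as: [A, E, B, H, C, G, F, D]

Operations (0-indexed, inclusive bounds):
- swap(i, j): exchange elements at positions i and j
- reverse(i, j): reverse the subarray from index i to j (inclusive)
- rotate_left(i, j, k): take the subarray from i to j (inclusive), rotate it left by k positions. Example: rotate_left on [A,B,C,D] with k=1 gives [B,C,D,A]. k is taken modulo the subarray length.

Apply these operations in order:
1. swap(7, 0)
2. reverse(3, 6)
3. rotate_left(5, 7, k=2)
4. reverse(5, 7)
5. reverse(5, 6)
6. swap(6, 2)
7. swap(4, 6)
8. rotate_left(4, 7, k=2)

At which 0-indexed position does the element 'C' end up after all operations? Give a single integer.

After 1 (swap(7, 0)): [D, E, B, H, C, G, F, A]
After 2 (reverse(3, 6)): [D, E, B, F, G, C, H, A]
After 3 (rotate_left(5, 7, k=2)): [D, E, B, F, G, A, C, H]
After 4 (reverse(5, 7)): [D, E, B, F, G, H, C, A]
After 5 (reverse(5, 6)): [D, E, B, F, G, C, H, A]
After 6 (swap(6, 2)): [D, E, H, F, G, C, B, A]
After 7 (swap(4, 6)): [D, E, H, F, B, C, G, A]
After 8 (rotate_left(4, 7, k=2)): [D, E, H, F, G, A, B, C]

Answer: 7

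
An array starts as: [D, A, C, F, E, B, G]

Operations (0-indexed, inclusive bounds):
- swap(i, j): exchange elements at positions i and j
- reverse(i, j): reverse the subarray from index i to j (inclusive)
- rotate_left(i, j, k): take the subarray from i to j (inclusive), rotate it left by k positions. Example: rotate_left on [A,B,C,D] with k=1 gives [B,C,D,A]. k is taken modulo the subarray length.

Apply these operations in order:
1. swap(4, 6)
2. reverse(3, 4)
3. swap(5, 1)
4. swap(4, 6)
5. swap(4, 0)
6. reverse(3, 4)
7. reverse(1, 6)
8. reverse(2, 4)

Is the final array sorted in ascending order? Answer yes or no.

After 1 (swap(4, 6)): [D, A, C, F, G, B, E]
After 2 (reverse(3, 4)): [D, A, C, G, F, B, E]
After 3 (swap(5, 1)): [D, B, C, G, F, A, E]
After 4 (swap(4, 6)): [D, B, C, G, E, A, F]
After 5 (swap(4, 0)): [E, B, C, G, D, A, F]
After 6 (reverse(3, 4)): [E, B, C, D, G, A, F]
After 7 (reverse(1, 6)): [E, F, A, G, D, C, B]
After 8 (reverse(2, 4)): [E, F, D, G, A, C, B]

Answer: no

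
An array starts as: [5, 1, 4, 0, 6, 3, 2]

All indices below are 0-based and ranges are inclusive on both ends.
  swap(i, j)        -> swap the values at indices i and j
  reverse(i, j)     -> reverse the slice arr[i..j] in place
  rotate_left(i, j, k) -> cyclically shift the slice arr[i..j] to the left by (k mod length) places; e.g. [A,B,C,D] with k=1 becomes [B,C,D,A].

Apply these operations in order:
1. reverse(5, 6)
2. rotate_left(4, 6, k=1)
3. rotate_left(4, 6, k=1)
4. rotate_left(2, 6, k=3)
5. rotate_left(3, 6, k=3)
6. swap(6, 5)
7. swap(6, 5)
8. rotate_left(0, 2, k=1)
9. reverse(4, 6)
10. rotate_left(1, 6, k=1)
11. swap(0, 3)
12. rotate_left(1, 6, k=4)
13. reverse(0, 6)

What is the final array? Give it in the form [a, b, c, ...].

Answer: [4, 1, 3, 5, 6, 2, 0]

Derivation:
After 1 (reverse(5, 6)): [5, 1, 4, 0, 6, 2, 3]
After 2 (rotate_left(4, 6, k=1)): [5, 1, 4, 0, 2, 3, 6]
After 3 (rotate_left(4, 6, k=1)): [5, 1, 4, 0, 3, 6, 2]
After 4 (rotate_left(2, 6, k=3)): [5, 1, 6, 2, 4, 0, 3]
After 5 (rotate_left(3, 6, k=3)): [5, 1, 6, 3, 2, 4, 0]
After 6 (swap(6, 5)): [5, 1, 6, 3, 2, 0, 4]
After 7 (swap(6, 5)): [5, 1, 6, 3, 2, 4, 0]
After 8 (rotate_left(0, 2, k=1)): [1, 6, 5, 3, 2, 4, 0]
After 9 (reverse(4, 6)): [1, 6, 5, 3, 0, 4, 2]
After 10 (rotate_left(1, 6, k=1)): [1, 5, 3, 0, 4, 2, 6]
After 11 (swap(0, 3)): [0, 5, 3, 1, 4, 2, 6]
After 12 (rotate_left(1, 6, k=4)): [0, 2, 6, 5, 3, 1, 4]
After 13 (reverse(0, 6)): [4, 1, 3, 5, 6, 2, 0]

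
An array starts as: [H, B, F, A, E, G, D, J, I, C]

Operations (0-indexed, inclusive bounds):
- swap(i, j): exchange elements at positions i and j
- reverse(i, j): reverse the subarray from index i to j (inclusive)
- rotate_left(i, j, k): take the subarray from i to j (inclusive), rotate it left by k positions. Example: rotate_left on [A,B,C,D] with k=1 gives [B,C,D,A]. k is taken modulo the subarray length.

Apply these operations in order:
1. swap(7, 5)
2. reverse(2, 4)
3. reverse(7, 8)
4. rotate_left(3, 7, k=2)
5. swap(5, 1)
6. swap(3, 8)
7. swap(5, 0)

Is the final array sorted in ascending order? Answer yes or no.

Answer: no

Derivation:
After 1 (swap(7, 5)): [H, B, F, A, E, J, D, G, I, C]
After 2 (reverse(2, 4)): [H, B, E, A, F, J, D, G, I, C]
After 3 (reverse(7, 8)): [H, B, E, A, F, J, D, I, G, C]
After 4 (rotate_left(3, 7, k=2)): [H, B, E, J, D, I, A, F, G, C]
After 5 (swap(5, 1)): [H, I, E, J, D, B, A, F, G, C]
After 6 (swap(3, 8)): [H, I, E, G, D, B, A, F, J, C]
After 7 (swap(5, 0)): [B, I, E, G, D, H, A, F, J, C]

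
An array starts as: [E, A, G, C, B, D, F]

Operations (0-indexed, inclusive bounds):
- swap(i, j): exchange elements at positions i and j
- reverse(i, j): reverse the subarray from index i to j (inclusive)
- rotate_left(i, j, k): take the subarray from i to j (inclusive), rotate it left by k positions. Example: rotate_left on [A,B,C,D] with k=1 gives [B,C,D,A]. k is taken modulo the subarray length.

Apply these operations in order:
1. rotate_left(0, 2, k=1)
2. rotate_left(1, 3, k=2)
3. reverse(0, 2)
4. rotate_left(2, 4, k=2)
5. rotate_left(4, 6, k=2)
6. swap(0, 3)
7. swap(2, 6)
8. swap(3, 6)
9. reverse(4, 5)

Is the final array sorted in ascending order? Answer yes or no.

Answer: no

Derivation:
After 1 (rotate_left(0, 2, k=1)): [A, G, E, C, B, D, F]
After 2 (rotate_left(1, 3, k=2)): [A, C, G, E, B, D, F]
After 3 (reverse(0, 2)): [G, C, A, E, B, D, F]
After 4 (rotate_left(2, 4, k=2)): [G, C, B, A, E, D, F]
After 5 (rotate_left(4, 6, k=2)): [G, C, B, A, F, E, D]
After 6 (swap(0, 3)): [A, C, B, G, F, E, D]
After 7 (swap(2, 6)): [A, C, D, G, F, E, B]
After 8 (swap(3, 6)): [A, C, D, B, F, E, G]
After 9 (reverse(4, 5)): [A, C, D, B, E, F, G]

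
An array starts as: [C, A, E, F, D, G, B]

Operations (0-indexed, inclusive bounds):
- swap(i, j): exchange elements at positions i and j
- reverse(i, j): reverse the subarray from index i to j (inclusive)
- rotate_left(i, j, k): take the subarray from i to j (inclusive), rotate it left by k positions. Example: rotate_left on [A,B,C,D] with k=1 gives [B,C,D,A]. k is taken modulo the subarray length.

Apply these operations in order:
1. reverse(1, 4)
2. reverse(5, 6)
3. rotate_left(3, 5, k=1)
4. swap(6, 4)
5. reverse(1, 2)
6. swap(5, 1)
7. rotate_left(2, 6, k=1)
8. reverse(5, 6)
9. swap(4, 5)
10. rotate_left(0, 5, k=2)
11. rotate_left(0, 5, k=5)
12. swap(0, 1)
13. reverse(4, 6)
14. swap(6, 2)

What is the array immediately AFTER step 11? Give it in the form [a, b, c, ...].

Answer: [E, A, G, D, F, C, B]

Derivation:
After 1 (reverse(1, 4)): [C, D, F, E, A, G, B]
After 2 (reverse(5, 6)): [C, D, F, E, A, B, G]
After 3 (rotate_left(3, 5, k=1)): [C, D, F, A, B, E, G]
After 4 (swap(6, 4)): [C, D, F, A, G, E, B]
After 5 (reverse(1, 2)): [C, F, D, A, G, E, B]
After 6 (swap(5, 1)): [C, E, D, A, G, F, B]
After 7 (rotate_left(2, 6, k=1)): [C, E, A, G, F, B, D]
After 8 (reverse(5, 6)): [C, E, A, G, F, D, B]
After 9 (swap(4, 5)): [C, E, A, G, D, F, B]
After 10 (rotate_left(0, 5, k=2)): [A, G, D, F, C, E, B]
After 11 (rotate_left(0, 5, k=5)): [E, A, G, D, F, C, B]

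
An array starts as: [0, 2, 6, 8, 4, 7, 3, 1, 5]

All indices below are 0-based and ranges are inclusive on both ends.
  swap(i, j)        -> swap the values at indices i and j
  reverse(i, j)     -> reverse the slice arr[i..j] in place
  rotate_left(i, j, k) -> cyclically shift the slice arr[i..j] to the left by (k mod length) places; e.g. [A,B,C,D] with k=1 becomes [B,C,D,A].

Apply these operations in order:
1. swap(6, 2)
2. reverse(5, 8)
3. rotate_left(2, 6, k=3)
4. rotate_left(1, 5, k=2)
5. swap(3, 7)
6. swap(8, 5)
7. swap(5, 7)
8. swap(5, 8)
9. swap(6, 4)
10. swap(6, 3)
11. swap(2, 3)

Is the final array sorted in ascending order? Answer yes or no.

After 1 (swap(6, 2)): [0, 2, 3, 8, 4, 7, 6, 1, 5]
After 2 (reverse(5, 8)): [0, 2, 3, 8, 4, 5, 1, 6, 7]
After 3 (rotate_left(2, 6, k=3)): [0, 2, 5, 1, 3, 8, 4, 6, 7]
After 4 (rotate_left(1, 5, k=2)): [0, 1, 3, 8, 2, 5, 4, 6, 7]
After 5 (swap(3, 7)): [0, 1, 3, 6, 2, 5, 4, 8, 7]
After 6 (swap(8, 5)): [0, 1, 3, 6, 2, 7, 4, 8, 5]
After 7 (swap(5, 7)): [0, 1, 3, 6, 2, 8, 4, 7, 5]
After 8 (swap(5, 8)): [0, 1, 3, 6, 2, 5, 4, 7, 8]
After 9 (swap(6, 4)): [0, 1, 3, 6, 4, 5, 2, 7, 8]
After 10 (swap(6, 3)): [0, 1, 3, 2, 4, 5, 6, 7, 8]
After 11 (swap(2, 3)): [0, 1, 2, 3, 4, 5, 6, 7, 8]

Answer: yes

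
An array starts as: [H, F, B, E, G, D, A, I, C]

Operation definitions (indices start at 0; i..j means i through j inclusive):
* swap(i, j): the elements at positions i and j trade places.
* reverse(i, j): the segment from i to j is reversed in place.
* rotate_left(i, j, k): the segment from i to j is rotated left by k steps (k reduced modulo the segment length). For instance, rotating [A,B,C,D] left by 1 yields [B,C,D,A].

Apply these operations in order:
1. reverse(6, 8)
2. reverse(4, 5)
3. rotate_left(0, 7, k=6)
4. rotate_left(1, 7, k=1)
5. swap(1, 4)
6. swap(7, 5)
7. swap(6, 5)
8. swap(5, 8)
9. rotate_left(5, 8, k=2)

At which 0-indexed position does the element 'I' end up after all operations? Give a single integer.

Answer: 8

Derivation:
After 1 (reverse(6, 8)): [H, F, B, E, G, D, C, I, A]
After 2 (reverse(4, 5)): [H, F, B, E, D, G, C, I, A]
After 3 (rotate_left(0, 7, k=6)): [C, I, H, F, B, E, D, G, A]
After 4 (rotate_left(1, 7, k=1)): [C, H, F, B, E, D, G, I, A]
After 5 (swap(1, 4)): [C, E, F, B, H, D, G, I, A]
After 6 (swap(7, 5)): [C, E, F, B, H, I, G, D, A]
After 7 (swap(6, 5)): [C, E, F, B, H, G, I, D, A]
After 8 (swap(5, 8)): [C, E, F, B, H, A, I, D, G]
After 9 (rotate_left(5, 8, k=2)): [C, E, F, B, H, D, G, A, I]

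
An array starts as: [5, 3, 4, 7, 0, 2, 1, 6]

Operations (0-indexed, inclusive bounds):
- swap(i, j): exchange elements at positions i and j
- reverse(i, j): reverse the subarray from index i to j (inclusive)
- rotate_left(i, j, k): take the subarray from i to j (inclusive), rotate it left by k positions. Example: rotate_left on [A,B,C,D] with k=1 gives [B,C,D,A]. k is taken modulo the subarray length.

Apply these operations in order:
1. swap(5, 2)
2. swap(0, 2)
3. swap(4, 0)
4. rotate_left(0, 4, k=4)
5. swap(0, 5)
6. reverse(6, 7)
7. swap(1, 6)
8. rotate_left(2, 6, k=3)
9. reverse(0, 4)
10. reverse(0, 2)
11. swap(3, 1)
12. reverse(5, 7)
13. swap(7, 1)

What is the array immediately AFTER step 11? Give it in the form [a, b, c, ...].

After 1 (swap(5, 2)): [5, 3, 2, 7, 0, 4, 1, 6]
After 2 (swap(0, 2)): [2, 3, 5, 7, 0, 4, 1, 6]
After 3 (swap(4, 0)): [0, 3, 5, 7, 2, 4, 1, 6]
After 4 (rotate_left(0, 4, k=4)): [2, 0, 3, 5, 7, 4, 1, 6]
After 5 (swap(0, 5)): [4, 0, 3, 5, 7, 2, 1, 6]
After 6 (reverse(6, 7)): [4, 0, 3, 5, 7, 2, 6, 1]
After 7 (swap(1, 6)): [4, 6, 3, 5, 7, 2, 0, 1]
After 8 (rotate_left(2, 6, k=3)): [4, 6, 2, 0, 3, 5, 7, 1]
After 9 (reverse(0, 4)): [3, 0, 2, 6, 4, 5, 7, 1]
After 10 (reverse(0, 2)): [2, 0, 3, 6, 4, 5, 7, 1]
After 11 (swap(3, 1)): [2, 6, 3, 0, 4, 5, 7, 1]

Answer: [2, 6, 3, 0, 4, 5, 7, 1]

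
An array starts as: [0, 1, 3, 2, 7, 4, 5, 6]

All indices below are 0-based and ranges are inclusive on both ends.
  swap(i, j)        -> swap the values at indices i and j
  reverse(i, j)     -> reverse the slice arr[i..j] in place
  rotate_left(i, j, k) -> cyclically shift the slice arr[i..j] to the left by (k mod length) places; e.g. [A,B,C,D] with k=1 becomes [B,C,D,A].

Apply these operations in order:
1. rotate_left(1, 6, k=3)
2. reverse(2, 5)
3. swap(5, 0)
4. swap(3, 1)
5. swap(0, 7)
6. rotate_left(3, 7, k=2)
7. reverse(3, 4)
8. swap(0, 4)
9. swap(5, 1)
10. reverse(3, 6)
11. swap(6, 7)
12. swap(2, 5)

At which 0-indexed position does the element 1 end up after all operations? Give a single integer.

After 1 (rotate_left(1, 6, k=3)): [0, 7, 4, 5, 1, 3, 2, 6]
After 2 (reverse(2, 5)): [0, 7, 3, 1, 5, 4, 2, 6]
After 3 (swap(5, 0)): [4, 7, 3, 1, 5, 0, 2, 6]
After 4 (swap(3, 1)): [4, 1, 3, 7, 5, 0, 2, 6]
After 5 (swap(0, 7)): [6, 1, 3, 7, 5, 0, 2, 4]
After 6 (rotate_left(3, 7, k=2)): [6, 1, 3, 0, 2, 4, 7, 5]
After 7 (reverse(3, 4)): [6, 1, 3, 2, 0, 4, 7, 5]
After 8 (swap(0, 4)): [0, 1, 3, 2, 6, 4, 7, 5]
After 9 (swap(5, 1)): [0, 4, 3, 2, 6, 1, 7, 5]
After 10 (reverse(3, 6)): [0, 4, 3, 7, 1, 6, 2, 5]
After 11 (swap(6, 7)): [0, 4, 3, 7, 1, 6, 5, 2]
After 12 (swap(2, 5)): [0, 4, 6, 7, 1, 3, 5, 2]

Answer: 4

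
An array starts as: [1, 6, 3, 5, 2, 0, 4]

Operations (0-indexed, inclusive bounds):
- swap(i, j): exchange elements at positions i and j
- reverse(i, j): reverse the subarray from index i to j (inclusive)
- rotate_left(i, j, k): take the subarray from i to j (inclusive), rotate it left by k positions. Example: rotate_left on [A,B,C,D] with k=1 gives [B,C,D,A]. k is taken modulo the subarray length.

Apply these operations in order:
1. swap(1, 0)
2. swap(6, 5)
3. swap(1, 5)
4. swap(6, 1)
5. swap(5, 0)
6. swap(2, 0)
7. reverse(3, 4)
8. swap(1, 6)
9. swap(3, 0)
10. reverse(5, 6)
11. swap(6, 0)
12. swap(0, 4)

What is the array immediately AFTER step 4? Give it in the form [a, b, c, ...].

Answer: [6, 0, 3, 5, 2, 1, 4]

Derivation:
After 1 (swap(1, 0)): [6, 1, 3, 5, 2, 0, 4]
After 2 (swap(6, 5)): [6, 1, 3, 5, 2, 4, 0]
After 3 (swap(1, 5)): [6, 4, 3, 5, 2, 1, 0]
After 4 (swap(6, 1)): [6, 0, 3, 5, 2, 1, 4]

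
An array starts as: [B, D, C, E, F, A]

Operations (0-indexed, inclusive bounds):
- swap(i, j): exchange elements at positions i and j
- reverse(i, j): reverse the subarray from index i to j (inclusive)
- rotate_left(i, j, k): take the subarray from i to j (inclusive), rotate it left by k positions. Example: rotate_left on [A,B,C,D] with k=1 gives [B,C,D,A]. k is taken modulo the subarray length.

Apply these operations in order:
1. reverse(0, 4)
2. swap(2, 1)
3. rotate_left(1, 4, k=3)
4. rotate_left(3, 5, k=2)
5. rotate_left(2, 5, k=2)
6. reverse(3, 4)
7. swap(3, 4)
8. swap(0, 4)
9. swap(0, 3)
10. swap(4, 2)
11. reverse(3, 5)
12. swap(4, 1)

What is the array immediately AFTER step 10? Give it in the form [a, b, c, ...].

Answer: [D, B, F, C, E, A]

Derivation:
After 1 (reverse(0, 4)): [F, E, C, D, B, A]
After 2 (swap(2, 1)): [F, C, E, D, B, A]
After 3 (rotate_left(1, 4, k=3)): [F, B, C, E, D, A]
After 4 (rotate_left(3, 5, k=2)): [F, B, C, A, E, D]
After 5 (rotate_left(2, 5, k=2)): [F, B, E, D, C, A]
After 6 (reverse(3, 4)): [F, B, E, C, D, A]
After 7 (swap(3, 4)): [F, B, E, D, C, A]
After 8 (swap(0, 4)): [C, B, E, D, F, A]
After 9 (swap(0, 3)): [D, B, E, C, F, A]
After 10 (swap(4, 2)): [D, B, F, C, E, A]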